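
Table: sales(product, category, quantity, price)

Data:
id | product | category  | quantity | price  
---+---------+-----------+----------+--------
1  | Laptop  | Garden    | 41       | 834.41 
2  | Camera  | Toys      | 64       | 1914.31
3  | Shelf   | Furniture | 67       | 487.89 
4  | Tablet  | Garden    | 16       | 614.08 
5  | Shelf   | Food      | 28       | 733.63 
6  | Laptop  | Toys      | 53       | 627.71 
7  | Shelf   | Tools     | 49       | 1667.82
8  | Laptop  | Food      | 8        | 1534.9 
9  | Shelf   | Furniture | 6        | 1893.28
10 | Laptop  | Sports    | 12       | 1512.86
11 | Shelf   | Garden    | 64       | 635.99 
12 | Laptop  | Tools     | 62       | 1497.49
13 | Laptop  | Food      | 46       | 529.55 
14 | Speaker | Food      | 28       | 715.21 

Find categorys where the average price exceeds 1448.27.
SELECT category, AVG(price)
FROM sales
GROUP BY category
HAVING AVG(price) > 1448.27

Result:
  Sports: avg=1512.86
  Tools: avg=1582.66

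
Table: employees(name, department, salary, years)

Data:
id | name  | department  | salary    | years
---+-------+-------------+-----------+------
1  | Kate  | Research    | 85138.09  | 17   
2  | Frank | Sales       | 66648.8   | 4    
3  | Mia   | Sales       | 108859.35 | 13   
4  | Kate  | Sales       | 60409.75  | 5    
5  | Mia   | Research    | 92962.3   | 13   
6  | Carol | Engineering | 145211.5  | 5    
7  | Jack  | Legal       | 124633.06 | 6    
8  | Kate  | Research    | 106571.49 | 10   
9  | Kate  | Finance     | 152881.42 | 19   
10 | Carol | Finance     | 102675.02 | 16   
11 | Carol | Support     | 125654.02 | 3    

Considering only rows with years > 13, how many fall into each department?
SELECT department, COUNT(*)
FROM employees
WHERE years > 13
GROUP BY department

Note: WHERE filters rows before grouping.

Result:
  Finance: 2
  Research: 1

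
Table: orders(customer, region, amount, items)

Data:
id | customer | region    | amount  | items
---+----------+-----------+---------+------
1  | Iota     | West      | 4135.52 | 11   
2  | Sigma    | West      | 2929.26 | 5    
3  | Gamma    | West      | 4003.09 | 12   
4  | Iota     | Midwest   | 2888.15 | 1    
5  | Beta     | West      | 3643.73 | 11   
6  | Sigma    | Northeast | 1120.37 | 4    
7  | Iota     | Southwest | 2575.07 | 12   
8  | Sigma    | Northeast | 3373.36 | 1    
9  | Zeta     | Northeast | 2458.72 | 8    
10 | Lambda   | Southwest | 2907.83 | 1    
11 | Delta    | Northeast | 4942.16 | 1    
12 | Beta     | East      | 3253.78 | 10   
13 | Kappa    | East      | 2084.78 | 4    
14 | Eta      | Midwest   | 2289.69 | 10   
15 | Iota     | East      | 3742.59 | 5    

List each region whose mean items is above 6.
SELECT region, AVG(items)
FROM orders
GROUP BY region
HAVING AVG(items) > 6

Result:
  East: avg=6.33
  Southwest: avg=6.50
  West: avg=9.75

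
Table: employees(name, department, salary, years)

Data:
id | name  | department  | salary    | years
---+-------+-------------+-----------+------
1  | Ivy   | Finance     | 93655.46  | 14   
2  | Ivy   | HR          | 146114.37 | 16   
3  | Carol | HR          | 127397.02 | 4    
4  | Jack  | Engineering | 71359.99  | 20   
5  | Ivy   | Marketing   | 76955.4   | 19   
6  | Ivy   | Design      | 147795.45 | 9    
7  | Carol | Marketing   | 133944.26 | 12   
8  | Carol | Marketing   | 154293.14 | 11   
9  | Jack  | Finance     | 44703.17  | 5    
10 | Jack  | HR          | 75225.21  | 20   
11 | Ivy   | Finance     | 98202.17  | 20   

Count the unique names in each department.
SELECT department, COUNT(DISTINCT name)
FROM employees
GROUP BY department

Result:
  Design: 1 distinct
  Engineering: 1 distinct
  Finance: 2 distinct
  HR: 3 distinct
  Marketing: 2 distinct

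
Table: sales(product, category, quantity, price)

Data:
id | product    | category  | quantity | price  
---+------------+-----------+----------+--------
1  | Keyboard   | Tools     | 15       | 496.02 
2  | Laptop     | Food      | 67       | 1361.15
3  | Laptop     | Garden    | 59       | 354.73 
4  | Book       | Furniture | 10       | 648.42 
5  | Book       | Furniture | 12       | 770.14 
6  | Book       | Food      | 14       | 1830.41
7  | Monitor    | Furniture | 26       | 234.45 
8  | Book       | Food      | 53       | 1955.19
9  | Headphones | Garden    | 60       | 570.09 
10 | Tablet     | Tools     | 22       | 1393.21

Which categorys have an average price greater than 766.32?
SELECT category, AVG(price)
FROM sales
GROUP BY category
HAVING AVG(price) > 766.32

Result:
  Food: avg=1715.58
  Tools: avg=944.62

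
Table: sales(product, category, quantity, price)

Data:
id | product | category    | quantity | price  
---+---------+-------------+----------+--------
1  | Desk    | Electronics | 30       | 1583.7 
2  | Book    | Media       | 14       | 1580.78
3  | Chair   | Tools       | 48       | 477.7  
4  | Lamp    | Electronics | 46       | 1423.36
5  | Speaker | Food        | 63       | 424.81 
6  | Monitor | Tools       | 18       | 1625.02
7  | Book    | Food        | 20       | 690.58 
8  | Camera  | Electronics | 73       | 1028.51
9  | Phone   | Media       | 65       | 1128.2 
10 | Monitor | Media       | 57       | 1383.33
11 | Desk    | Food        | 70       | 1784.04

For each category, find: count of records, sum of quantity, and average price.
SELECT category,
       COUNT(*) as cnt,
       SUM(quantity) as total_quantity,
       AVG(price) as avg_price
FROM sales
GROUP BY category

Result:
  Electronics: 3 records, 149 total quantity, 1345.19 avg price
  Food: 3 records, 153 total quantity, 966.48 avg price
  Media: 3 records, 136 total quantity, 1364.10 avg price
  Tools: 2 records, 66 total quantity, 1051.36 avg price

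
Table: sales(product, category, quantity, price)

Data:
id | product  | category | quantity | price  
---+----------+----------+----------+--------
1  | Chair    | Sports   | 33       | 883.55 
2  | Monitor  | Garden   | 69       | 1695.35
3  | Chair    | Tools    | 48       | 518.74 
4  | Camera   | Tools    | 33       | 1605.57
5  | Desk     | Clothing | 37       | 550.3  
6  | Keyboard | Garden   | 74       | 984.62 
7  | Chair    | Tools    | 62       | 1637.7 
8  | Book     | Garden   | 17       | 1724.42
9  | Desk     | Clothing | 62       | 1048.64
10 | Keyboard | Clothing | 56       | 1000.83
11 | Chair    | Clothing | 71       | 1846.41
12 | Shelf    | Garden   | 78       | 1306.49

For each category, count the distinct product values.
SELECT category, COUNT(DISTINCT product)
FROM sales
GROUP BY category

Result:
  Clothing: 3 distinct
  Garden: 4 distinct
  Sports: 1 distinct
  Tools: 2 distinct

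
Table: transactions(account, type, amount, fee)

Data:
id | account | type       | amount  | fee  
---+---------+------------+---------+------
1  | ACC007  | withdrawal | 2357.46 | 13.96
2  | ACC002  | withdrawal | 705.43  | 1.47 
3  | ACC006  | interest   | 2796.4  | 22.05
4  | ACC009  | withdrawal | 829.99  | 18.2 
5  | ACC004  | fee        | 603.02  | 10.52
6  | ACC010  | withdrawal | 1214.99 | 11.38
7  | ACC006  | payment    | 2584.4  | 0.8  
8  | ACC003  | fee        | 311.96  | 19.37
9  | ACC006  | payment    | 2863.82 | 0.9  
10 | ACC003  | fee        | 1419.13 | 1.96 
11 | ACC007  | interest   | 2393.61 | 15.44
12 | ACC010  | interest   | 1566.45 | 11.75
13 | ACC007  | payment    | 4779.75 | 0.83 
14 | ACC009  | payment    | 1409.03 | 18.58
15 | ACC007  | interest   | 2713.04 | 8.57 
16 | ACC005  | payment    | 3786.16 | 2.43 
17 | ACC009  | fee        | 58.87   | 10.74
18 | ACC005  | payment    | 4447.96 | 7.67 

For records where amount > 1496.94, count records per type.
SELECT type, COUNT(*)
FROM transactions
WHERE amount > 1496.94
GROUP BY type

Note: WHERE filters rows before grouping.

Result:
  interest: 4
  payment: 5
  withdrawal: 1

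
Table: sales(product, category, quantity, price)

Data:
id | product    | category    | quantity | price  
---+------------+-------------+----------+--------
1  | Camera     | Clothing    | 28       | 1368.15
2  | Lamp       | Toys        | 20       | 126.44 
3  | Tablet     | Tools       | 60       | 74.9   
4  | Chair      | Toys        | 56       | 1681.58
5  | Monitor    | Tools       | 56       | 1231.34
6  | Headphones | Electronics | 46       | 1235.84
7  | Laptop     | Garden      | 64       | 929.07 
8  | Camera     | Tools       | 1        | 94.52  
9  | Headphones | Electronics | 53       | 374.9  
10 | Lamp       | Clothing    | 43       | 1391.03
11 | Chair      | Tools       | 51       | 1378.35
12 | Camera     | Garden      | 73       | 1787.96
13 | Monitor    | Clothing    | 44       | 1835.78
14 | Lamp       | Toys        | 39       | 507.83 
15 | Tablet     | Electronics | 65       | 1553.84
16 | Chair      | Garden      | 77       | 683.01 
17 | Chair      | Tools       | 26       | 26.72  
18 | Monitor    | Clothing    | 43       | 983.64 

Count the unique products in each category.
SELECT category, COUNT(DISTINCT product)
FROM sales
GROUP BY category

Result:
  Clothing: 3 distinct
  Electronics: 2 distinct
  Garden: 3 distinct
  Tools: 4 distinct
  Toys: 2 distinct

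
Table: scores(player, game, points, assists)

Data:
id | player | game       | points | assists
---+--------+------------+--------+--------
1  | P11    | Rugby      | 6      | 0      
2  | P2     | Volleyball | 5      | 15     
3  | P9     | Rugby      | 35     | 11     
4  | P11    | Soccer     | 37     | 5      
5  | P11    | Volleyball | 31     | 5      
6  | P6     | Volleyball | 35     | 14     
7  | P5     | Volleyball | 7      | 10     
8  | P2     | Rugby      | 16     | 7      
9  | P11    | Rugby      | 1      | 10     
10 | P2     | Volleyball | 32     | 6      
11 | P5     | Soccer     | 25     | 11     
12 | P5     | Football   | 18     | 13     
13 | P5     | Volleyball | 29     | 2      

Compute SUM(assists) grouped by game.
SELECT game, SUM(assists) as result
FROM scores
GROUP BY game

Result:
  Football: 13
  Rugby: 28
  Soccer: 16
  Volleyball: 52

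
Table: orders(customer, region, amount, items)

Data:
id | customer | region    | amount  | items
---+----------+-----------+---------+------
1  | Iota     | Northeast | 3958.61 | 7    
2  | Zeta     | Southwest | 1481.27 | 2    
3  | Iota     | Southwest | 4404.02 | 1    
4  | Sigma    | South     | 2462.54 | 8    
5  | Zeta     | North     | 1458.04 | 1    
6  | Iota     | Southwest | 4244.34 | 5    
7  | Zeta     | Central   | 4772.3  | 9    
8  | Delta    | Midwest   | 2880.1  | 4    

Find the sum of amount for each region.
SELECT region, SUM(amount) as result
FROM orders
GROUP BY region

Result:
  Central: 4772.30
  Midwest: 2880.10
  North: 1458.04
  Northeast: 3958.61
  South: 2462.54
  Southwest: 10129.63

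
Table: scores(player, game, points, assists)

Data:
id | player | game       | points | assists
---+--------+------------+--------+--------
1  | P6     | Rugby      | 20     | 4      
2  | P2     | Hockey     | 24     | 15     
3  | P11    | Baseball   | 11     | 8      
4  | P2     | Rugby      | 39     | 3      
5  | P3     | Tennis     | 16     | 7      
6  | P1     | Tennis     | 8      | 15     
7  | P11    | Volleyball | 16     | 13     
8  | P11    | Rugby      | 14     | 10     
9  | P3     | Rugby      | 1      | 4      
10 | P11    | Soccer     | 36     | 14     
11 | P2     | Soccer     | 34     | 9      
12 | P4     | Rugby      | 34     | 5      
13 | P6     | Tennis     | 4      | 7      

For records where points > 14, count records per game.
SELECT game, COUNT(*)
FROM scores
WHERE points > 14
GROUP BY game

Note: WHERE filters rows before grouping.

Result:
  Hockey: 1
  Rugby: 3
  Soccer: 2
  Tennis: 1
  Volleyball: 1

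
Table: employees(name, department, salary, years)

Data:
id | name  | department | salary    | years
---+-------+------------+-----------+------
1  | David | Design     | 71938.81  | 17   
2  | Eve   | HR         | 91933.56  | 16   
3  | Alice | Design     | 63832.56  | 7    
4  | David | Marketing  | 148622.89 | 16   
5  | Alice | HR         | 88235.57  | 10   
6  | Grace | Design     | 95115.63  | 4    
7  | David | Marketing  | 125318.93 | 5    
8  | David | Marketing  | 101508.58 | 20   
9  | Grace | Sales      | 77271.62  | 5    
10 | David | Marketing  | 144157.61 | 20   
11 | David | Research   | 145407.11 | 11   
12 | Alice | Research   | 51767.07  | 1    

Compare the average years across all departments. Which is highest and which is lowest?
SELECT department, AVG(years)
FROM employees
GROUP BY department
ORDER BY AVG(years)

All groups:
  Sales: 5.00
  Research: 6.00
  Design: 9.33
  HR: 13.00
  Marketing: 15.25

Highest: Marketing (15.25)
Lowest: Sales (5.00)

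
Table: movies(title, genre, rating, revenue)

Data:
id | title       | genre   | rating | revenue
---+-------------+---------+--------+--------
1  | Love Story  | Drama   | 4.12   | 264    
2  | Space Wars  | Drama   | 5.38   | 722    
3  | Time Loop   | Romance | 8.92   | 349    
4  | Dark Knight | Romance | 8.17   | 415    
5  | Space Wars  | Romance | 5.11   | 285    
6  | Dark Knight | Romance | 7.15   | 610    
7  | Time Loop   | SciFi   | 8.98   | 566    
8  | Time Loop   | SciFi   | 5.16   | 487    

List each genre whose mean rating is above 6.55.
SELECT genre, AVG(rating)
FROM movies
GROUP BY genre
HAVING AVG(rating) > 6.55

Result:
  Romance: avg=7.34
  SciFi: avg=7.07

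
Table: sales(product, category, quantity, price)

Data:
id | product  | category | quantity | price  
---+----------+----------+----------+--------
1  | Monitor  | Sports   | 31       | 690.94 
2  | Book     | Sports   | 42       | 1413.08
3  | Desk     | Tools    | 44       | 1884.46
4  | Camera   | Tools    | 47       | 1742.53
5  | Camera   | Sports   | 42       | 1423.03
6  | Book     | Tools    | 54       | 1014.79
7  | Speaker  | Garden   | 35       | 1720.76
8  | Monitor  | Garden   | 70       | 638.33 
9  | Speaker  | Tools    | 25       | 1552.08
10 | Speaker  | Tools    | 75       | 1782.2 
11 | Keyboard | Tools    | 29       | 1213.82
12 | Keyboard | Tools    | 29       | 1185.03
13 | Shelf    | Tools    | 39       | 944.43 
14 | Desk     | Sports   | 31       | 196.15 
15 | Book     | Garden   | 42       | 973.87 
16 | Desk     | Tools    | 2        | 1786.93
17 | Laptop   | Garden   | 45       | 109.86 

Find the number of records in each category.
SELECT category, COUNT(*) as count
FROM sales
GROUP BY category

Result:
  Garden: 4
  Sports: 4
  Tools: 9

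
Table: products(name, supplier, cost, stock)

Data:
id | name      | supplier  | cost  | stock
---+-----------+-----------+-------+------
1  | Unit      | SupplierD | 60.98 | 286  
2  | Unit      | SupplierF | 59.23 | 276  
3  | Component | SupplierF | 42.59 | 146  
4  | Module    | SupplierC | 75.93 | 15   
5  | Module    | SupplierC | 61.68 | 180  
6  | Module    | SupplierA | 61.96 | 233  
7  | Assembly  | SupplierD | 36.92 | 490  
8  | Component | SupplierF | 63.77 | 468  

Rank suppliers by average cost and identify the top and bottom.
SELECT supplier, AVG(cost)
FROM products
GROUP BY supplier
ORDER BY AVG(cost)

All groups:
  SupplierD: 48.95
  SupplierF: 55.20
  SupplierA: 61.96
  SupplierC: 68.81

Highest: SupplierC (68.81)
Lowest: SupplierD (48.95)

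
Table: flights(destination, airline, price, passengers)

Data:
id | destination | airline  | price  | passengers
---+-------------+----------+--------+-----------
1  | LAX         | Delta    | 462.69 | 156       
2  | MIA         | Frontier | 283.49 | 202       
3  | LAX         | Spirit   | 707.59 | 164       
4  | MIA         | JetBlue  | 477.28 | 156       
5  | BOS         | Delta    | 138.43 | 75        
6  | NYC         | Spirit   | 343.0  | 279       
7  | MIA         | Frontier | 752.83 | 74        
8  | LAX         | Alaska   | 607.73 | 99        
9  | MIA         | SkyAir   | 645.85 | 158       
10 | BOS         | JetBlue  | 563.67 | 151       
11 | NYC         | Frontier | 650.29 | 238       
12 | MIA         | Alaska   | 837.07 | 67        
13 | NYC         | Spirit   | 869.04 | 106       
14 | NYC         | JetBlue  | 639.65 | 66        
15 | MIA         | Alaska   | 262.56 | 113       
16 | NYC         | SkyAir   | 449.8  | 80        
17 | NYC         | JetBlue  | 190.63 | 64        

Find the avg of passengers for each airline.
SELECT airline, AVG(passengers) as result
FROM flights
GROUP BY airline

Result:
  Alaska: 93.00
  Delta: 115.50
  Frontier: 171.33
  JetBlue: 109.25
  SkyAir: 119.00
  Spirit: 183.00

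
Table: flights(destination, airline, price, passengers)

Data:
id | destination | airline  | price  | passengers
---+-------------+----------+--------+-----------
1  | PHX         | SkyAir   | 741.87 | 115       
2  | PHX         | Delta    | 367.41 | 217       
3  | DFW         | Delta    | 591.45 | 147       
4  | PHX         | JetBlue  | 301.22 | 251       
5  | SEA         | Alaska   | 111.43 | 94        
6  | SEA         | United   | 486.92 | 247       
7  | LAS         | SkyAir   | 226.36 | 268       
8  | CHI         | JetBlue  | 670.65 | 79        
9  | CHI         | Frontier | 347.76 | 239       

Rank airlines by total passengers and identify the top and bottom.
SELECT airline, SUM(passengers)
FROM flights
GROUP BY airline
ORDER BY SUM(passengers)

All groups:
  Alaska: 94
  Frontier: 239
  United: 247
  JetBlue: 330
  Delta: 364
  SkyAir: 383

Highest: SkyAir (383)
Lowest: Alaska (94)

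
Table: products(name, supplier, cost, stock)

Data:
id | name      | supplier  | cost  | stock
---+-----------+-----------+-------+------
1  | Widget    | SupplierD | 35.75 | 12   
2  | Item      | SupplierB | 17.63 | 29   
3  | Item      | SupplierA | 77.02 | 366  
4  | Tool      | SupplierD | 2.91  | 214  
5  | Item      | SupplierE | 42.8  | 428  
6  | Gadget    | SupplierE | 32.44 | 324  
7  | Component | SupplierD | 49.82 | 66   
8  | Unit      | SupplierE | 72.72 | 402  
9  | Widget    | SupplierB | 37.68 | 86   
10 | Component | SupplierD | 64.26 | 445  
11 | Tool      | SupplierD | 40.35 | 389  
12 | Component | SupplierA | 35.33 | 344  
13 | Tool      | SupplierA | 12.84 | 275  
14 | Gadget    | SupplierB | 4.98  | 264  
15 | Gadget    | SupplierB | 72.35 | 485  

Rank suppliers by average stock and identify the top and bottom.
SELECT supplier, AVG(stock)
FROM products
GROUP BY supplier
ORDER BY AVG(stock)

All groups:
  SupplierB: 216.00
  SupplierD: 225.20
  SupplierA: 328.33
  SupplierE: 384.67

Highest: SupplierE (384.67)
Lowest: SupplierB (216.00)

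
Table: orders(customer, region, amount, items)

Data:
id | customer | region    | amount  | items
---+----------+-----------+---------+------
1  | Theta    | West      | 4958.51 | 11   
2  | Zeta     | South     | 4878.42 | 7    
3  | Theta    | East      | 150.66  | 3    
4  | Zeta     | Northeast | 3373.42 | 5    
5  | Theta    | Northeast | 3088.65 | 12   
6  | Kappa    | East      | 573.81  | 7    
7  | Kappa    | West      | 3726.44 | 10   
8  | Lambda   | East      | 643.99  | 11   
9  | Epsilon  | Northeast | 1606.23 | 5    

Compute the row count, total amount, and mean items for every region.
SELECT region,
       COUNT(*) as cnt,
       SUM(amount) as total_amount,
       AVG(items) as avg_items
FROM orders
GROUP BY region

Result:
  East: 3 records, 1368.46 total amount, 7.00 avg items
  Northeast: 3 records, 8068.30 total amount, 7.33 avg items
  South: 1 records, 4878.42 total amount, 7.00 avg items
  West: 2 records, 8684.95 total amount, 10.50 avg items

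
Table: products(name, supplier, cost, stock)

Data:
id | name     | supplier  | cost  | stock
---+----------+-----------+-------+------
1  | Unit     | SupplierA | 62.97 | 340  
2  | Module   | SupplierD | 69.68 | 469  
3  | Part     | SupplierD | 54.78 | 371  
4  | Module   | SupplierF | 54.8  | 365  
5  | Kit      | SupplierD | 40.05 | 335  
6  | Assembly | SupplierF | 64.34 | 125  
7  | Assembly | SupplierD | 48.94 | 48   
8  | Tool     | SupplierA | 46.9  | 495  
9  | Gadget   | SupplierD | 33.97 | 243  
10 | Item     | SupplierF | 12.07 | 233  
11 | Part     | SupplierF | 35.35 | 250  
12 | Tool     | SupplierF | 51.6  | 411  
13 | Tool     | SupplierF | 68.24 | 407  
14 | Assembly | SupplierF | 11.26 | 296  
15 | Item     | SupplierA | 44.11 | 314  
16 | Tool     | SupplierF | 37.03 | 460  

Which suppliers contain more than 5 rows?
SELECT supplier, COUNT(*) as cnt
FROM products
GROUP BY supplier
HAVING COUNT(*) > 5

Result:
  SupplierF: 8

Note: HAVING filters groups after aggregation, WHERE filters rows before.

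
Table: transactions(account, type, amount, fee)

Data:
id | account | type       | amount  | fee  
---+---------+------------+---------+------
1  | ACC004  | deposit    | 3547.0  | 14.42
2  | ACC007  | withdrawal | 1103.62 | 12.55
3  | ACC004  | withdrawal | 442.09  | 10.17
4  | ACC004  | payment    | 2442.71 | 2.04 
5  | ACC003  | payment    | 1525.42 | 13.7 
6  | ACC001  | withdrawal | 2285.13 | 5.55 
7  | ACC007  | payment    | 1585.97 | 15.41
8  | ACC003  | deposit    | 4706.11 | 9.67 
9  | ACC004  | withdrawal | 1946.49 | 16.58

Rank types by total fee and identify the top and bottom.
SELECT type, SUM(fee)
FROM transactions
GROUP BY type
ORDER BY SUM(fee)

All groups:
  deposit: 24.09
  payment: 31.15
  withdrawal: 44.85

Highest: withdrawal (44.85)
Lowest: deposit (24.09)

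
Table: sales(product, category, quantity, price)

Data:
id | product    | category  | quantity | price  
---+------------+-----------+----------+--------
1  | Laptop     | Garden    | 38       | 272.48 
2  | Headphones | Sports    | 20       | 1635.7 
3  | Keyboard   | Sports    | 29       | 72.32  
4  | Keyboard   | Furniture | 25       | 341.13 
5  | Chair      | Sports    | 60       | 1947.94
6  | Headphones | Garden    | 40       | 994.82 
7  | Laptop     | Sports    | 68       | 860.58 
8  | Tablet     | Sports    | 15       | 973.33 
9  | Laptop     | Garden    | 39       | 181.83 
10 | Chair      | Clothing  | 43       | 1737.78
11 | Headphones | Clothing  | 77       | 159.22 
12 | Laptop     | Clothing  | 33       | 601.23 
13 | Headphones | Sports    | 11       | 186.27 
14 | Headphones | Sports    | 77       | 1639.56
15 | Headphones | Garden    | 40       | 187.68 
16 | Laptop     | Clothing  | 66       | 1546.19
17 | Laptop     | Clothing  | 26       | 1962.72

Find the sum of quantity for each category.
SELECT category, SUM(quantity) as result
FROM sales
GROUP BY category

Result:
  Clothing: 245
  Furniture: 25
  Garden: 157
  Sports: 280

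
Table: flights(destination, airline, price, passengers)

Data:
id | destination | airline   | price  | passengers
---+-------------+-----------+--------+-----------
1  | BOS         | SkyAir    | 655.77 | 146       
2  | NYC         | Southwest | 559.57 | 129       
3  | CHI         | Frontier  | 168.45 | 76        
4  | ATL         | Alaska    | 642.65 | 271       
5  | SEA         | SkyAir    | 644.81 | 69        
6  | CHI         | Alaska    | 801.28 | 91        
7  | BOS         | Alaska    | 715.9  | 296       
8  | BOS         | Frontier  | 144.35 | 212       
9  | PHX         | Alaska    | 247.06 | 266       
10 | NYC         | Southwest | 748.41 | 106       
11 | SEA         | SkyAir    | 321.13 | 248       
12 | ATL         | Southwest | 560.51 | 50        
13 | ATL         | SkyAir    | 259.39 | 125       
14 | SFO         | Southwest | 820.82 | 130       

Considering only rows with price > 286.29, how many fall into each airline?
SELECT airline, COUNT(*)
FROM flights
WHERE price > 286.29
GROUP BY airline

Note: WHERE filters rows before grouping.

Result:
  Alaska: 3
  SkyAir: 3
  Southwest: 4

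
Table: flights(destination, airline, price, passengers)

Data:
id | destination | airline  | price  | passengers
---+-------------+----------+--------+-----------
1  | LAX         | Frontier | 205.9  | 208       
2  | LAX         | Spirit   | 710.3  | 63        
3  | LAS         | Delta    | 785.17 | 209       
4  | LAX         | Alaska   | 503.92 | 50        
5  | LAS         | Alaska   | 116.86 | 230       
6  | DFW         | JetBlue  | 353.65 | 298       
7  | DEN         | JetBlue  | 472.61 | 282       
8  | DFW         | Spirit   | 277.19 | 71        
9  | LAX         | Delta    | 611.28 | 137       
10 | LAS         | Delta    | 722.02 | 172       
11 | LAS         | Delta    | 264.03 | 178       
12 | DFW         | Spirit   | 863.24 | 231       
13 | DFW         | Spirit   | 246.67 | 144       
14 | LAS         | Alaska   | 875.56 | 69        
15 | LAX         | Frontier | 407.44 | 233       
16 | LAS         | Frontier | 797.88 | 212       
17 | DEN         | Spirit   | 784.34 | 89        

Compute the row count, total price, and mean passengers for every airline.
SELECT airline,
       COUNT(*) as cnt,
       SUM(price) as total_price,
       AVG(passengers) as avg_passengers
FROM flights
GROUP BY airline

Result:
  Alaska: 3 records, 1496.34 total price, 116.33 avg passengers
  Delta: 4 records, 2382.50 total price, 174.00 avg passengers
  Frontier: 3 records, 1411.22 total price, 217.67 avg passengers
  JetBlue: 2 records, 826.26 total price, 290.00 avg passengers
  Spirit: 5 records, 2881.74 total price, 119.60 avg passengers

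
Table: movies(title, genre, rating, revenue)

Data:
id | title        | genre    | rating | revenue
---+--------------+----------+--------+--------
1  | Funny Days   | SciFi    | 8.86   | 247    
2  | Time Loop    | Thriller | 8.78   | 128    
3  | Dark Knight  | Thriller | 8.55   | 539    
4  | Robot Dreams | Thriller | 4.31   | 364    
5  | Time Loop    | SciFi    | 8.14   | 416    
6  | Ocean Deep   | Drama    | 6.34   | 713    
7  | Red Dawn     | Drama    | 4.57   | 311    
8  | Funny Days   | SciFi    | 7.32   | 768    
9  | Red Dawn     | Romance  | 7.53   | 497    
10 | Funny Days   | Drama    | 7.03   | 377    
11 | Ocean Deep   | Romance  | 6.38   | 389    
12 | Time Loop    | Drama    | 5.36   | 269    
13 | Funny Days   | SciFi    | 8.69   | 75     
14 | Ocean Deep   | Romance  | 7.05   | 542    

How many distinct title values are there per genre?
SELECT genre, COUNT(DISTINCT title)
FROM movies
GROUP BY genre

Result:
  Drama: 4 distinct
  Romance: 2 distinct
  SciFi: 2 distinct
  Thriller: 3 distinct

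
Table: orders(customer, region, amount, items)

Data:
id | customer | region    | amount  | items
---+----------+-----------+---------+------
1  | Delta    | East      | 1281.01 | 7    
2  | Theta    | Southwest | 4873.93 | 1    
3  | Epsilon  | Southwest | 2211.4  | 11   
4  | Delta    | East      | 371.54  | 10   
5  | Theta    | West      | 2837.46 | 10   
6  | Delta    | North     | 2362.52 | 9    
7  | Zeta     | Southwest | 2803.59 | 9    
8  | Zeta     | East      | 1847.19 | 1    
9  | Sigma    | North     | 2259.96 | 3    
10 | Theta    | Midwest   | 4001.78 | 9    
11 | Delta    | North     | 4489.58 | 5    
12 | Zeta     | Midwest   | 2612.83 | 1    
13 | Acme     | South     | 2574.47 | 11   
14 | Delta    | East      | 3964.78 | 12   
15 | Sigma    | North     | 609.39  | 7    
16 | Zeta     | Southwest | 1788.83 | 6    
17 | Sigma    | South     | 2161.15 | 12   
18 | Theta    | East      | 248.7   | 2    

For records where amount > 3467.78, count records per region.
SELECT region, COUNT(*)
FROM orders
WHERE amount > 3467.78
GROUP BY region

Note: WHERE filters rows before grouping.

Result:
  East: 1
  Midwest: 1
  North: 1
  Southwest: 1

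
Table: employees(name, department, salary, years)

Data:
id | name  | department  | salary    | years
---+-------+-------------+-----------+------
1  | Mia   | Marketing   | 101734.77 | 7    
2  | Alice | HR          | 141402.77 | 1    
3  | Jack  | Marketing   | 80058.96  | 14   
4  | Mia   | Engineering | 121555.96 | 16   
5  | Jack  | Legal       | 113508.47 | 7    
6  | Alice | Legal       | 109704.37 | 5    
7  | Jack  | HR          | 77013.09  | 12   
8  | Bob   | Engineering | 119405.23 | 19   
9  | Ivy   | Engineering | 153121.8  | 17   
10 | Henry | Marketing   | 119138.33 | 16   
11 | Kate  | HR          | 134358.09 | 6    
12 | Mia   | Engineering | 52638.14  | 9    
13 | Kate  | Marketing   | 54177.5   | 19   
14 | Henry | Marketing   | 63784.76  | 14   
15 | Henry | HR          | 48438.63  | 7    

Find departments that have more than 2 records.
SELECT department, COUNT(*) as cnt
FROM employees
GROUP BY department
HAVING COUNT(*) > 2

Result:
  Engineering: 4
  HR: 4
  Marketing: 5

Note: HAVING filters groups after aggregation, WHERE filters rows before.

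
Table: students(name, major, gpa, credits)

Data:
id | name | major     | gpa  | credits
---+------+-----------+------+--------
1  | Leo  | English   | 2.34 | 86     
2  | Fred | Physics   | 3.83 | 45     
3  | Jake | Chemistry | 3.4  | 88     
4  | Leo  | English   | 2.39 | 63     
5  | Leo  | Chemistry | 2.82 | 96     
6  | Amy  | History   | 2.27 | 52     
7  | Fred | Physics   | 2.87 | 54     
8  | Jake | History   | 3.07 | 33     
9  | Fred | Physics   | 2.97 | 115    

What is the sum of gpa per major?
SELECT major, SUM(gpa) as result
FROM students
GROUP BY major

Result:
  Chemistry: 6.22
  English: 4.73
  History: 5.34
  Physics: 9.67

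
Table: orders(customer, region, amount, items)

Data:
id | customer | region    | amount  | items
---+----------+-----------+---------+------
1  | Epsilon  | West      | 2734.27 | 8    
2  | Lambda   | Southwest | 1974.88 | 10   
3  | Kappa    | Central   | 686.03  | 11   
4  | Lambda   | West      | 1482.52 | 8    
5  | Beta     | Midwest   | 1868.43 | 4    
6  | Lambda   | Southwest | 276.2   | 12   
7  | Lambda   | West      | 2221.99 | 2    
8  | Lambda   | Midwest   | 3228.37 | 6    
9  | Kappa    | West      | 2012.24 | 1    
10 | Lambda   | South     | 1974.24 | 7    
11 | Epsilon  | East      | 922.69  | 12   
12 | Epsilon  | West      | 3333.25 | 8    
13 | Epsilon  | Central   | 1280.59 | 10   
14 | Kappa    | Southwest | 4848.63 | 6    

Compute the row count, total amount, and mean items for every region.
SELECT region,
       COUNT(*) as cnt,
       SUM(amount) as total_amount,
       AVG(items) as avg_items
FROM orders
GROUP BY region

Result:
  Central: 2 records, 1966.62 total amount, 10.50 avg items
  East: 1 records, 922.69 total amount, 12.00 avg items
  Midwest: 2 records, 5096.80 total amount, 5.00 avg items
  South: 1 records, 1974.24 total amount, 7.00 avg items
  Southwest: 3 records, 7099.71 total amount, 9.33 avg items
  West: 5 records, 11784.27 total amount, 5.40 avg items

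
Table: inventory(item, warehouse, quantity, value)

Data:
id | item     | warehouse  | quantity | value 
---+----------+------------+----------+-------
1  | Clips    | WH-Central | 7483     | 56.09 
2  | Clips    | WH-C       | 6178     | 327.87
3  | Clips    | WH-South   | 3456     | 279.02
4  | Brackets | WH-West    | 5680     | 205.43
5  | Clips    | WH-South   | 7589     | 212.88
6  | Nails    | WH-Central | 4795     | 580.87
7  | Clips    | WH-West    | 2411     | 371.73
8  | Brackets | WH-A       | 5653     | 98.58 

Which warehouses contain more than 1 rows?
SELECT warehouse, COUNT(*) as cnt
FROM inventory
GROUP BY warehouse
HAVING COUNT(*) > 1

Result:
  WH-Central: 2
  WH-South: 2
  WH-West: 2

Note: HAVING filters groups after aggregation, WHERE filters rows before.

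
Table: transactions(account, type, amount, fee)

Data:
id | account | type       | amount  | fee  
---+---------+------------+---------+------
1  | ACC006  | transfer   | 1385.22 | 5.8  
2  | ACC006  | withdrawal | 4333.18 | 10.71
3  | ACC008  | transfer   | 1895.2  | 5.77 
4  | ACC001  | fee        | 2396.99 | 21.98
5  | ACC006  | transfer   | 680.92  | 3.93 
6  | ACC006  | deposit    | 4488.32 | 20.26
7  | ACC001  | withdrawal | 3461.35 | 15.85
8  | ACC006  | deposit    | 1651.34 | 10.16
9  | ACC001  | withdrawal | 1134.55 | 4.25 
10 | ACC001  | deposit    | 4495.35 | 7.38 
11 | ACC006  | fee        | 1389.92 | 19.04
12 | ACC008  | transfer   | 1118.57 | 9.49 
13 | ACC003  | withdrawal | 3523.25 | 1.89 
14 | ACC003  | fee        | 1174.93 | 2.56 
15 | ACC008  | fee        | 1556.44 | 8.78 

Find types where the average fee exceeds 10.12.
SELECT type, AVG(fee)
FROM transactions
GROUP BY type
HAVING AVG(fee) > 10.12

Result:
  deposit: avg=12.60
  fee: avg=13.09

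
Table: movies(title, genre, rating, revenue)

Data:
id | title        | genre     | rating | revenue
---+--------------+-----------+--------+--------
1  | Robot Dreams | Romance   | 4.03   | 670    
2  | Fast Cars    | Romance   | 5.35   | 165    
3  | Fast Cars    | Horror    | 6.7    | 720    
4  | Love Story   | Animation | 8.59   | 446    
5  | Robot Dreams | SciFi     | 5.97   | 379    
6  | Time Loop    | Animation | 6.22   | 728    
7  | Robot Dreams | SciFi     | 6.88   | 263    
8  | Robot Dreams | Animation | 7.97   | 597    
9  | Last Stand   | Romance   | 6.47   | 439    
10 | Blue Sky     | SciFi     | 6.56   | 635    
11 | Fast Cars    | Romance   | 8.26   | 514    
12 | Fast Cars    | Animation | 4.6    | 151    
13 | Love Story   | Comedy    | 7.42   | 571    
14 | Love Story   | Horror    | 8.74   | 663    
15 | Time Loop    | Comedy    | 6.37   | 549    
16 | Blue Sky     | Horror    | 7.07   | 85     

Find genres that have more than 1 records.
SELECT genre, COUNT(*) as cnt
FROM movies
GROUP BY genre
HAVING COUNT(*) > 1

Result:
  Animation: 4
  Comedy: 2
  Horror: 3
  Romance: 4
  SciFi: 3

Note: HAVING filters groups after aggregation, WHERE filters rows before.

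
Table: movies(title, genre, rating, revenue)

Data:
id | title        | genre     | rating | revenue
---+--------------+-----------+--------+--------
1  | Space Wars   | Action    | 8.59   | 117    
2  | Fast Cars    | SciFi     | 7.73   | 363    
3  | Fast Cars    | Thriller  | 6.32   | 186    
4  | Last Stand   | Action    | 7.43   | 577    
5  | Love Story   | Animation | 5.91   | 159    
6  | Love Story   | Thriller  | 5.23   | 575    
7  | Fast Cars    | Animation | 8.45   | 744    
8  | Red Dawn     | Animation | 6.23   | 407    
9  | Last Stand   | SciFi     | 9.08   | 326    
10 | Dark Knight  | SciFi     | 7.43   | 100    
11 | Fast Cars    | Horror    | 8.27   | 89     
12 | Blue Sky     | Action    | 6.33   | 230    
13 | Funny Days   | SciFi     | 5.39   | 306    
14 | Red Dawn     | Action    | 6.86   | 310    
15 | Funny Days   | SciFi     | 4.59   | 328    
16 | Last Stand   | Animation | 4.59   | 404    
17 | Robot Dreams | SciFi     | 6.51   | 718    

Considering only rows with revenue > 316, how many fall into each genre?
SELECT genre, COUNT(*)
FROM movies
WHERE revenue > 316
GROUP BY genre

Note: WHERE filters rows before grouping.

Result:
  Action: 1
  Animation: 3
  SciFi: 4
  Thriller: 1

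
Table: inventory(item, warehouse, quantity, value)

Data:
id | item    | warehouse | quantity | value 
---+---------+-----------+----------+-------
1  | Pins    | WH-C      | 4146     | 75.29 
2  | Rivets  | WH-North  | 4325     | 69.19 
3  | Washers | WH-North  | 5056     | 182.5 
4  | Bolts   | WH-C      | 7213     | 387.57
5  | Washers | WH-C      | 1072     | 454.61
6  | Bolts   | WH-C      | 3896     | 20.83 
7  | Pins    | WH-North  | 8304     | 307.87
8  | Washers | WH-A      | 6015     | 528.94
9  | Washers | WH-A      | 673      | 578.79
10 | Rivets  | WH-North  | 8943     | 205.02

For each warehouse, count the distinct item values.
SELECT warehouse, COUNT(DISTINCT item)
FROM inventory
GROUP BY warehouse

Result:
  WH-A: 1 distinct
  WH-C: 3 distinct
  WH-North: 3 distinct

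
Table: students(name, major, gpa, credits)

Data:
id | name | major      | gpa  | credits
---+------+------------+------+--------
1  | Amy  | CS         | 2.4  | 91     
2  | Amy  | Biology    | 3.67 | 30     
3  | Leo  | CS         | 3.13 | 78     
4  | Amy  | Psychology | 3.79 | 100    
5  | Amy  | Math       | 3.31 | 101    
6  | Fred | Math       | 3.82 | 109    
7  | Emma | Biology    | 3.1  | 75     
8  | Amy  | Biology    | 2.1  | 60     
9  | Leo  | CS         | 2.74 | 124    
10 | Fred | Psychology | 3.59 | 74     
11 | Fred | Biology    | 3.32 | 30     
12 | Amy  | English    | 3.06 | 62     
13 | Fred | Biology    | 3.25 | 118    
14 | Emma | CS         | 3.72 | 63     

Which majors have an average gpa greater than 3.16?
SELECT major, AVG(gpa)
FROM students
GROUP BY major
HAVING AVG(gpa) > 3.16

Result:
  Math: avg=3.57
  Psychology: avg=3.69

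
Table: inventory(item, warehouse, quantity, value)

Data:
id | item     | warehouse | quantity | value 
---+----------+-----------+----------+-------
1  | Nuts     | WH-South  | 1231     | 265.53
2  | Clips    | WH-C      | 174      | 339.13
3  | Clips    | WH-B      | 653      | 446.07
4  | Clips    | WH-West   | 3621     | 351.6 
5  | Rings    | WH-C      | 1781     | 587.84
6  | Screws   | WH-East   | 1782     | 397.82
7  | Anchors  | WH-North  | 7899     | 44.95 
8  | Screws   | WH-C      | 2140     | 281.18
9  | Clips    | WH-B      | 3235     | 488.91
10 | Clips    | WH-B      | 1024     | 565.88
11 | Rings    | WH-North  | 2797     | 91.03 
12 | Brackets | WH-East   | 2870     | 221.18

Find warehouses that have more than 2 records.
SELECT warehouse, COUNT(*) as cnt
FROM inventory
GROUP BY warehouse
HAVING COUNT(*) > 2

Result:
  WH-B: 3
  WH-C: 3

Note: HAVING filters groups after aggregation, WHERE filters rows before.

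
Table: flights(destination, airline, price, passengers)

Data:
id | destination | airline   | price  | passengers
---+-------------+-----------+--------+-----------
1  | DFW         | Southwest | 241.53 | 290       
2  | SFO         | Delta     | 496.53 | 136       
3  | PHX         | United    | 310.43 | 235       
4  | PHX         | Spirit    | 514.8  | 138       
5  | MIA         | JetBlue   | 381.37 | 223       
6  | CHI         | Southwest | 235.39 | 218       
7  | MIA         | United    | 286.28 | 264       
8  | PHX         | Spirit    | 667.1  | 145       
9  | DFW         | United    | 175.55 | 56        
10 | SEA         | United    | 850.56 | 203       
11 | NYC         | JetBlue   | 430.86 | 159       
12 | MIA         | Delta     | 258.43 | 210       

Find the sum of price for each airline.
SELECT airline, SUM(price) as result
FROM flights
GROUP BY airline

Result:
  Delta: 754.96
  JetBlue: 812.23
  Southwest: 476.92
  Spirit: 1181.90
  United: 1622.82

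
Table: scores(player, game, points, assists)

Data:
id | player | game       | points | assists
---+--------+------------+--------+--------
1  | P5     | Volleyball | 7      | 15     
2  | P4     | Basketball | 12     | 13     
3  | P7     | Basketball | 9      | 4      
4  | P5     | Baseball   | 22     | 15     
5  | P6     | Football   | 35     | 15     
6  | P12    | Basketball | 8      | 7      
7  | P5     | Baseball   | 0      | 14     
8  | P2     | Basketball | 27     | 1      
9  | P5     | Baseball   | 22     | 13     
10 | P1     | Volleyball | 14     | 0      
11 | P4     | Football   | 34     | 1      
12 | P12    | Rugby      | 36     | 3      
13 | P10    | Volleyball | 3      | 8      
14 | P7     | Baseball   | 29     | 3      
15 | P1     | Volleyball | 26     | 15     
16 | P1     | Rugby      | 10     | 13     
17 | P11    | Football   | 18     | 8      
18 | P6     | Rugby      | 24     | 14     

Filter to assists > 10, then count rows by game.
SELECT game, COUNT(*)
FROM scores
WHERE assists > 10
GROUP BY game

Note: WHERE filters rows before grouping.

Result:
  Baseball: 3
  Basketball: 1
  Football: 1
  Rugby: 2
  Volleyball: 2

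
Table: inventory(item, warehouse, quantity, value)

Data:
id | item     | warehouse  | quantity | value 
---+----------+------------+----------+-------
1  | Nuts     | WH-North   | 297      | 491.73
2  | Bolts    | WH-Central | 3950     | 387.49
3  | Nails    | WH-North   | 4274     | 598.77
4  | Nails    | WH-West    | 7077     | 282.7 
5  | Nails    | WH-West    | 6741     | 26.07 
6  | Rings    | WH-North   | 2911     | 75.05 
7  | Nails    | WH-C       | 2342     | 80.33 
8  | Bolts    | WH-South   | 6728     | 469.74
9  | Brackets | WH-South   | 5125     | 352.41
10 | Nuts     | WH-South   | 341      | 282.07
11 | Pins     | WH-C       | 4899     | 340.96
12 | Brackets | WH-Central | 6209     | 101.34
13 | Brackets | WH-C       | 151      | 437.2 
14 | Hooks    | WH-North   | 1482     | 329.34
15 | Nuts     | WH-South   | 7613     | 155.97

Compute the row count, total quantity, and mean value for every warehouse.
SELECT warehouse,
       COUNT(*) as cnt,
       SUM(quantity) as total_quantity,
       AVG(value) as avg_value
FROM inventory
GROUP BY warehouse

Result:
  WH-C: 3 records, 7392 total quantity, 286.16 avg value
  WH-Central: 2 records, 10159 total quantity, 244.42 avg value
  WH-North: 4 records, 8964 total quantity, 373.72 avg value
  WH-South: 4 records, 19807 total quantity, 315.05 avg value
  WH-West: 2 records, 13818 total quantity, 154.39 avg value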